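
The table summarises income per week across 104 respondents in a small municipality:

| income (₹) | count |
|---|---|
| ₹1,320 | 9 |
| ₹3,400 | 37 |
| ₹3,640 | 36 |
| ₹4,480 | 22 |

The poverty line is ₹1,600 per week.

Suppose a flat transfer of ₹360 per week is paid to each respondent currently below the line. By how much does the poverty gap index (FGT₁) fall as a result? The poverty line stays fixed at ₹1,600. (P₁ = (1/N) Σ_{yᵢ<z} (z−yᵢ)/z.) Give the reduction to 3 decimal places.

0.015

Before: below the line — 9×₹1,320; poverty gap index (FGT₁) = 0.01514.
After the ₹360 transfer: below the line — none; poverty gap index (FGT₁) = 0.00000.
Reduction = 0.01514 − 0.00000 = 0.015.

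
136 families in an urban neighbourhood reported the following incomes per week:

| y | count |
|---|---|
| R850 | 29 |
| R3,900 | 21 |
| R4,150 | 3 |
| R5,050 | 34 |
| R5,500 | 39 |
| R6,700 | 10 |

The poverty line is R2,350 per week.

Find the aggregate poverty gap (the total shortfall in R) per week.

R43,500

Below the line: 29×R850 (q = 29 of N = 136).
Individual gaps: 29×(2350−850) = 43500.
Aggregate gap = R43,500.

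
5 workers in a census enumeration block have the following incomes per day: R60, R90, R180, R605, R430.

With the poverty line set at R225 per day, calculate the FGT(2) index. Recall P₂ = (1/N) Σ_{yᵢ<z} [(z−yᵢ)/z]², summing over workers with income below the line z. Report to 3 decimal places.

0.188

Incomes under z: R60, R90, R180 (q = 3 of N = 5).
Shortfall ratios: (225−60)/225 = 0.7333; (225−90)/225 = 0.6000; (225−180)/225 = 0.2000.
Squared: 0.5378; 0.3600; 0.0400.
Sum = 0.937778; P₂ = 0.937778 / 5 = 0.188.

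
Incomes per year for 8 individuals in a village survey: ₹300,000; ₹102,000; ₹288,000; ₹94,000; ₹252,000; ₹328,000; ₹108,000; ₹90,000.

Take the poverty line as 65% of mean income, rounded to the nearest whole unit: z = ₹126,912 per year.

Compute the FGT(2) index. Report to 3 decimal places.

Below z: ₹90,000, ₹94,000, ₹102,000, ₹108,000 (q = 4 of N = 8).
Relative gaps: (126912−90000)/126912 = 0.2908; (126912−94000)/126912 = 0.2593; (126912−102000)/126912 = 0.1963; (126912−108000)/126912 = 0.1490.
Squared: 0.0846; 0.0673; 0.0385; 0.0222.
Sum = 0.212581; P₂ = 0.212581 / 8 = 0.027.

0.027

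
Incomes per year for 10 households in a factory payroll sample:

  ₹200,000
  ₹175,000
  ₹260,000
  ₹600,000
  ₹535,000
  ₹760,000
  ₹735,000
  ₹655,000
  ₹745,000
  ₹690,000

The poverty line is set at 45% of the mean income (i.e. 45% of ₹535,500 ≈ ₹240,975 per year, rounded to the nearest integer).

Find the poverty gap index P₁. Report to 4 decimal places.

Below the line: ₹175,000, ₹200,000 (q = 2 of N = 10).
Normalized shortfalls: (240975−175000)/240975 = 0.2738; (240975−200000)/240975 = 0.1700.
Σ = 0.443822. Dividing by the full population N = 10 gives P₁ = 0.0444.

0.0444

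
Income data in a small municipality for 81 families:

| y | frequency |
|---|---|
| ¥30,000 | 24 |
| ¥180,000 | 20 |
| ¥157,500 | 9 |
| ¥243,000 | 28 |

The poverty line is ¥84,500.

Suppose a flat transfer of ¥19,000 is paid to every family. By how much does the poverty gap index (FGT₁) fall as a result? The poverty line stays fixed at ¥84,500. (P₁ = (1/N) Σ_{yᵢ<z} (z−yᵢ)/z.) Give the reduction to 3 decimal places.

Before: below the line — 24×¥30,000; poverty gap index (FGT₁) = 0.19110.
After the ¥19,000 transfer: below the line — 24×¥49,000; poverty gap index (FGT₁) = 0.12448.
Reduction = 0.19110 − 0.12448 = 0.067.

0.067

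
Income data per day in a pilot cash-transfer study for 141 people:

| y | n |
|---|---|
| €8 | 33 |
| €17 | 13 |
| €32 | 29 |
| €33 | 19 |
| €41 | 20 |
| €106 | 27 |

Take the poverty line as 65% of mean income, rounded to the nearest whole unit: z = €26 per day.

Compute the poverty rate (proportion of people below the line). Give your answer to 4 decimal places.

0.3262

46 of the 141 people have income below €26.
H = 46/141 = 0.3262.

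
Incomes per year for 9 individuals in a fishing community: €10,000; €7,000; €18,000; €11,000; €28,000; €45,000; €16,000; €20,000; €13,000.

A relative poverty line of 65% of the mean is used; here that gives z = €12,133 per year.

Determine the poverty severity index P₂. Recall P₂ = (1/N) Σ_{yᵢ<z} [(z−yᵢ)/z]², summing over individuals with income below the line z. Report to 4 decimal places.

Incomes under z: €7,000, €10,000, €11,000 (q = 3 of N = 9).
Gap ratios (z−y)/z: (12133−7000)/12133 = 0.4231; (12133−10000)/12133 = 0.1758; (12133−11000)/12133 = 0.0934.
Squared: 0.1790; 0.0309; 0.0087.
Sum = 0.218607; P₂ = 0.218607 / 9 = 0.0243.

0.0243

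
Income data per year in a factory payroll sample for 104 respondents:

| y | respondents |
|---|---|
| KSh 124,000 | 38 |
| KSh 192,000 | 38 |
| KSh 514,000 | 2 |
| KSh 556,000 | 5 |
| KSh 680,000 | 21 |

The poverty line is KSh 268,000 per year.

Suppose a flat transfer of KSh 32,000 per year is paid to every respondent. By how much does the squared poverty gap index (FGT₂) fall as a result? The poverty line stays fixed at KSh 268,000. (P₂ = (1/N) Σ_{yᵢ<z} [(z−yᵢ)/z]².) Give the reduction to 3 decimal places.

0.061

Before: below the line — 38×KSh 124,000, 38×KSh 192,000; squared poverty gap index (FGT₂) = 0.13487.
After the KSh 32,000 transfer: below the line — 38×KSh 156,000, 38×KSh 224,000; squared poverty gap index (FGT₂) = 0.07366.
Reduction = 0.13487 − 0.07366 = 0.061.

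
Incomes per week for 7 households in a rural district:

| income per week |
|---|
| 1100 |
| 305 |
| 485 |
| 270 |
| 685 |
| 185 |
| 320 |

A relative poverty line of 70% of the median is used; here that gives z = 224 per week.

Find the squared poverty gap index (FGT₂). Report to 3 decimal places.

Poor units: 185 (q = 1 of N = 7).
Relative gaps: (224−185)/224 = 0.1741.
Squared: 0.0303.
Sum = 0.030313; P₂ = 0.030313 / 7 = 0.004.

0.004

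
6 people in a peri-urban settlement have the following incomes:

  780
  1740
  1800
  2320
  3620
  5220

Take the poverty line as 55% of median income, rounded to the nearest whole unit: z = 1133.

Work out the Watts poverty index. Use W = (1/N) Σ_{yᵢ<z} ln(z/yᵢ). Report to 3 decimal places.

0.062

Below z: 780 (q = 1 of N = 6).
ln(z/y) terms: ln(1133/780) = 0.3733.
W = 0.373330 / 6 = 0.062.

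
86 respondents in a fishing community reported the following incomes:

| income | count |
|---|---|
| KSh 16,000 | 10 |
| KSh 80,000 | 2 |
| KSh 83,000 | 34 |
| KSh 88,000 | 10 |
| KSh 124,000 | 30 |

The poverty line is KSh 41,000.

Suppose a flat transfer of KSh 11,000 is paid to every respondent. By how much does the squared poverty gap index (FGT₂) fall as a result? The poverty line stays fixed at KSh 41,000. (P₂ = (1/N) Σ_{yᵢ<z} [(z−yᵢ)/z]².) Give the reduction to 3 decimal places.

Before: below the line — 10×KSh 16,000; squared poverty gap index (FGT₂) = 0.04323.
After the KSh 11,000 transfer: below the line — 10×KSh 27,000; squared poverty gap index (FGT₂) = 0.01356.
Reduction = 0.04323 − 0.01356 = 0.030.

0.030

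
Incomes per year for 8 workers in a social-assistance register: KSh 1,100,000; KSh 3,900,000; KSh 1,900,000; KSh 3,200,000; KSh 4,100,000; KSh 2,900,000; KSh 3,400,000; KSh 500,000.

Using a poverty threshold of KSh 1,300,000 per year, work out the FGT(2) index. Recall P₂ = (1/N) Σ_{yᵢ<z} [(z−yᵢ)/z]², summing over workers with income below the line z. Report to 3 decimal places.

Below the line: KSh 500,000, KSh 1,100,000 (q = 2 of N = 8).
Normalized shortfalls: (1300000−500000)/1300000 = 0.6154; (1300000−1100000)/1300000 = 0.1538.
Squared: 0.3787; 0.0237.
Sum = 0.402367; P₂ = 0.402367 / 8 = 0.050.

0.050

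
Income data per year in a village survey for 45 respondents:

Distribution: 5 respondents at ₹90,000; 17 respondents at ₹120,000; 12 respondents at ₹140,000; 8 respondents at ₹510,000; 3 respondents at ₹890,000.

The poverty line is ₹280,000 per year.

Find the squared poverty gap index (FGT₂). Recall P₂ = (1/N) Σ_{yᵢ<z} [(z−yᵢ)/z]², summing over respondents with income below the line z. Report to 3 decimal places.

Below the line: 5×₹90,000, 17×₹120,000, 12×₹140,000 (q = 34 of N = 45).
Gap ratios (z−y)/z: (280000−90000)/280000 = 0.6786 (×5); (280000−120000)/280000 = 0.5714 (×17); (280000−140000)/280000 = 0.5000 (×12).
Squared: 0.4605 (×5); 0.3265 (×17); 0.2500 (×12).
Sum = 10.853316; P₂ = 10.853316 / 45 = 0.241.

0.241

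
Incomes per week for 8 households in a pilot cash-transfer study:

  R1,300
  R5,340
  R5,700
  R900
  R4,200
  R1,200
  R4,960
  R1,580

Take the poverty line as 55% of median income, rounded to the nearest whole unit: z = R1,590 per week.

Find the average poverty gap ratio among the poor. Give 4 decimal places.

Poor units: R900, R1,200, R1,300, R1,580 (q = 4 of N = 8).
Relative gaps: 0.4340, 0.2453, 0.1824, 0.0063; sum = 0.867925.
I averages over the q = 4 poor units only: 0.867925 / 4 = 0.2170.

0.2170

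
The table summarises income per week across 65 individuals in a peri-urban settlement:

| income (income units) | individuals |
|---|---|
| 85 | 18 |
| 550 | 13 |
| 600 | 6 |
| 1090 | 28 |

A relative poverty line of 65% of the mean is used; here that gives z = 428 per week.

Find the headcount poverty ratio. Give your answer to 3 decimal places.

18 of the 65 individuals have income below 428.
H = 18/65 = 0.277.

0.277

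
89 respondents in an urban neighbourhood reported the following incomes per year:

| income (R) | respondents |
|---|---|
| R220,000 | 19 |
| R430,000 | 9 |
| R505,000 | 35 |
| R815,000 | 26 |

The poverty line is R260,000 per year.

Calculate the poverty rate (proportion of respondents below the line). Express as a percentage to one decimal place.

19 of the 89 respondents have income below R260,000.
H = 19/89 = 21.3%.

21.3%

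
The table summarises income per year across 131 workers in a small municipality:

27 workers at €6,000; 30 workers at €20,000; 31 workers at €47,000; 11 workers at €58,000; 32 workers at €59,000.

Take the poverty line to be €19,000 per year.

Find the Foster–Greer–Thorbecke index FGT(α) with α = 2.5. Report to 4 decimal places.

0.0798

Poor units: 27×€6,000 (q = 27 of N = 131).
Gap ratios (z−y)/z: (19000−6000)/19000 = 0.6842 (×27).
Raised to α = 2.5: 0.38723 (×27).
Sum = 10.455340; FGT(2.5) = 10.455340 / 131 = 0.0798.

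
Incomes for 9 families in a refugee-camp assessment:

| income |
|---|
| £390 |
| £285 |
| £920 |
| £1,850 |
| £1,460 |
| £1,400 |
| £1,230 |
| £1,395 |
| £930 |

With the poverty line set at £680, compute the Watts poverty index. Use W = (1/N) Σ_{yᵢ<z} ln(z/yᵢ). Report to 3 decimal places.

0.158

Below z: £285, £390 (q = 2 of N = 9).
ln(z/y) terms: ln(680/285) = 0.8696; ln(680/390) = 0.5559.
W = 1.425550 / 9 = 0.158.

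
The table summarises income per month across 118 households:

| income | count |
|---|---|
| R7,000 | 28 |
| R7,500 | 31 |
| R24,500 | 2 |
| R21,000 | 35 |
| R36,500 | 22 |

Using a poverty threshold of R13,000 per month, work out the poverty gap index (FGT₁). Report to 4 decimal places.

Incomes under z: 28×R7,000, 31×R7,500 (q = 59 of N = 118).
Relative gaps: (13000−7000)/13000 = 0.4615 (×28); (13000−7500)/13000 = 0.4231 (×31).
Sum of shortfalls = 26.038462; P₁ averages over all N: 26.038462 / 118 = 0.2207.

0.2207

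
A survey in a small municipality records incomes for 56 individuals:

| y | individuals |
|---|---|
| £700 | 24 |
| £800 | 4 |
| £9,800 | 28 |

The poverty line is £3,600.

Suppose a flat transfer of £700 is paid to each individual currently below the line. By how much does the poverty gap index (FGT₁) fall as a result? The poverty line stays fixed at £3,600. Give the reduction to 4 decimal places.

Before: below the line — 24×£700, 4×£800; poverty gap index (FGT₁) = 0.400794.
After the £700 transfer: below the line — 24×£1,400, 4×£1,500; poverty gap index (FGT₁) = 0.303571.
Reduction = 0.400794 − 0.303571 = 0.0972.

0.0972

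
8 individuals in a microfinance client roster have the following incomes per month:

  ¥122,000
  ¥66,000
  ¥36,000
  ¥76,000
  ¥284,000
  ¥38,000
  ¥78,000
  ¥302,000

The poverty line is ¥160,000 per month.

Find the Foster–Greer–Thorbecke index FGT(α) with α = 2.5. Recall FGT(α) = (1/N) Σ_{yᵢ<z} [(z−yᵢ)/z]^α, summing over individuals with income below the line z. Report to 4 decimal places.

Poor units: ¥36,000, ¥38,000, ¥66,000, ¥76,000, ¥78,000, ¥122,000 (q = 6 of N = 8).
Gap ratios (z−y)/z: (160000−36000)/160000 = 0.7750; (160000−38000)/160000 = 0.7625; (160000−66000)/160000 = 0.5875; (160000−76000)/160000 = 0.5250; (160000−78000)/160000 = 0.5125; (160000−122000)/160000 = 0.2375.
Raised to α = 2.5: 0.52875; 0.50769; 0.26456; 0.19971; 0.18803; 0.02749.
Sum = 1.716235; FGT(2.5) = 1.716235 / 8 = 0.2145.

0.2145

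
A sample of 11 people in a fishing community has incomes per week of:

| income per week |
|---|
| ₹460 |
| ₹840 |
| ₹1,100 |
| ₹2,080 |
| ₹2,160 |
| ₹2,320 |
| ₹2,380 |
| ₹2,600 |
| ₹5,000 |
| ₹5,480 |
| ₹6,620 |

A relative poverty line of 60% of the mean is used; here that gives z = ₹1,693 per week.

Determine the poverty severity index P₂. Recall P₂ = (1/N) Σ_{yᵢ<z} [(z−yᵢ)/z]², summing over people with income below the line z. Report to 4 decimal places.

Poor units: ₹460, ₹840, ₹1,100 (q = 3 of N = 11).
Gap ratios (z−y)/z: (1693−460)/1693 = 0.7283; (1693−840)/1693 = 0.5038; (1693−1100)/1693 = 0.3503.
Squared: 0.5304; 0.2539; 0.1227.
Sum = 0.906951; P₂ = 0.906951 / 11 = 0.0825.

0.0825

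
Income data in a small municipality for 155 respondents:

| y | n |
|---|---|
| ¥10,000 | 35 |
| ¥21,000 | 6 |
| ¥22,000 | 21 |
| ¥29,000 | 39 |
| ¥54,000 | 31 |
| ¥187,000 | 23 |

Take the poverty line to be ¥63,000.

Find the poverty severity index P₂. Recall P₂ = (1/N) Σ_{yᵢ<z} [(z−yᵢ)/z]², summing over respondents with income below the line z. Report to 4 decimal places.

Poor units: 35×¥10,000, 6×¥21,000, 21×¥22,000, 39×¥29,000, 31×¥54,000 (q = 132 of N = 155).
Normalized shortfalls: (63000−10000)/63000 = 0.8413 (×35); (63000−21000)/63000 = 0.6667 (×6); (63000−22000)/63000 = 0.6508 (×21); (63000−29000)/63000 = 0.5397 (×39); (63000−54000)/63000 = 0.1429 (×31).
Squared: 0.7077 (×35); 0.4444 (×6); 0.4235 (×21); 0.2913 (×39); 0.0204 (×31).
Sum = 48.323255; P₂ = 48.323255 / 155 = 0.3118.

0.3118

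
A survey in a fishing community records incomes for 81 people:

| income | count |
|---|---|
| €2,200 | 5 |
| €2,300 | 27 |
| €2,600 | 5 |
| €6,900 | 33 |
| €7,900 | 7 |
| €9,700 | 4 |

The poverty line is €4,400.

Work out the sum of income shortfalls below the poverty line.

Below the line: 5×€2,200, 27×€2,300, 5×€2,600 (q = 37 of N = 81).
Individual gaps: 5×(4400−2200) = 11000; 27×(4400−2300) = 56700; 5×(4400−2600) = 9000.
Aggregate gap = €76,700.

€76,700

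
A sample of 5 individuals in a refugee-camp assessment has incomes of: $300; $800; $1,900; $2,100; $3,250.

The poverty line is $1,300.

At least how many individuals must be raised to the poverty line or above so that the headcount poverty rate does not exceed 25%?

Currently q = 2 of N = 5 are below the line (H = 0.400).
A headcount ratio of at most 25% allows at most ⌊0.25 × 5⌋ = 1 poor individuals.
So at least 2 − 1 = 1 must be lifted.

1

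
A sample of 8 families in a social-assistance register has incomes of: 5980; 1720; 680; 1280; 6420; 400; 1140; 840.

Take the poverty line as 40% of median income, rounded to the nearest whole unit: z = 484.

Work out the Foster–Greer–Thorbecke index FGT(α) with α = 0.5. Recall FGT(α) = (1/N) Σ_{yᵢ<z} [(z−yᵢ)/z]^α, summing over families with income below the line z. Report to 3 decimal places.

Below the line: 400 (q = 1 of N = 8).
Gap ratios (z−y)/z: (484−400)/484 = 0.1736.
Raised to α = 0.5: 0.41660.
Sum = 0.416598; FGT(0.5) = 0.416598 / 8 = 0.052.

0.052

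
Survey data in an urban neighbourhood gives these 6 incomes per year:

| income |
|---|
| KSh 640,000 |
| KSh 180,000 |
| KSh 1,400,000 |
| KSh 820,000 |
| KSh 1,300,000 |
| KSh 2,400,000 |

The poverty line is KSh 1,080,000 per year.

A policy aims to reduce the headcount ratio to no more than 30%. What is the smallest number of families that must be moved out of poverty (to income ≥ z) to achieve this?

2

3 of the 6 families are poor, so H = 3/6 = 0.500.
A headcount ratio of at most 30% allows at most ⌊0.30 × 6⌋ = 1 poor families.
So at least 3 − 1 = 2 must be lifted.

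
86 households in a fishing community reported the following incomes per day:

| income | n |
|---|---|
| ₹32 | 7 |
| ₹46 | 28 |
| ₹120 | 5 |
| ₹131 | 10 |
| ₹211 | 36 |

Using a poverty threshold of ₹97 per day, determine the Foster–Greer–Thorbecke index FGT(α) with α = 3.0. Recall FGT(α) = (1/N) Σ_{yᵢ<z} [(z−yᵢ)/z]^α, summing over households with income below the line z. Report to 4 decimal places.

0.0718

Below the line: 7×₹32, 28×₹46 (q = 35 of N = 86).
Normalized shortfalls: (97−32)/97 = 0.6701 (×7); (97−46)/97 = 0.5258 (×28).
Raised to α = 3.0: 0.30090 (×7); 0.14534 (×28).
Sum = 6.175928; FGT(3.0) = 6.175928 / 86 = 0.0718.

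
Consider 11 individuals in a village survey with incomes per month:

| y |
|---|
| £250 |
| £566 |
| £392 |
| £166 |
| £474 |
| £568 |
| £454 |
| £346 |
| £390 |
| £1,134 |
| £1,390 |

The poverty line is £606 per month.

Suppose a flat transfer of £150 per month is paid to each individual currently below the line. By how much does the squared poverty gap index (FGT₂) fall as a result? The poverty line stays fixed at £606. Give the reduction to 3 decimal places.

0.093

Before: below the line — £166, £250, £346, £390, £392, £454, £474, £566, £568; squared poverty gap index (FGT₂) = 0.12971.
After the £150 transfer: below the line — £316, £400, £496, £540, £542, £604; squared poverty gap index (FGT₂) = 0.03641.
Reduction = 0.12971 − 0.03641 = 0.093.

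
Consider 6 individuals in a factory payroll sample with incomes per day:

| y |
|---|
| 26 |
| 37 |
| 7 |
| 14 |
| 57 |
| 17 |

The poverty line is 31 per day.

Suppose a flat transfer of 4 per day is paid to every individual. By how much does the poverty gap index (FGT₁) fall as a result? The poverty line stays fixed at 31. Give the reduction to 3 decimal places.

Before: below the line — 7, 14, 17, 26; poverty gap index (FGT₁) = 0.32258.
After the 4 transfer: below the line — 11, 18, 21, 30; poverty gap index (FGT₁) = 0.23656.
Reduction = 0.32258 − 0.23656 = 0.086.

0.086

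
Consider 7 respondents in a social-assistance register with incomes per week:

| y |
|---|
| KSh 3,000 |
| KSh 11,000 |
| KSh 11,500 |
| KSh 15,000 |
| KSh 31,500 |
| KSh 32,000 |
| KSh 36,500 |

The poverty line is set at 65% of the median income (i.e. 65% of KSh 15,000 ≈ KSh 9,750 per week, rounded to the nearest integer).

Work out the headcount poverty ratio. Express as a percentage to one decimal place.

14.3%

1 of the 7 respondents have income below KSh 9,750.
H = 1/7 = 14.3%.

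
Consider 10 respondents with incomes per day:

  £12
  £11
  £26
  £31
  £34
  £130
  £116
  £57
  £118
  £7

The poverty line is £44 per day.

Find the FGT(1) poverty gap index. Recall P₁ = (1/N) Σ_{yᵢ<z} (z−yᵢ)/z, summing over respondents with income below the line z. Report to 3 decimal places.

Incomes under z: £7, £11, £12, £26, £31, £34 (q = 6 of N = 10).
Normalized shortfalls: (44−7)/44 = 0.8409; (44−11)/44 = 0.7500; (44−12)/44 = 0.7273; (44−26)/44 = 0.4091; (44−31)/44 = 0.2955; (44−34)/44 = 0.2273.
Σ = 3.250000. Dividing by the full population N = 10 gives P₁ = 0.325.

0.325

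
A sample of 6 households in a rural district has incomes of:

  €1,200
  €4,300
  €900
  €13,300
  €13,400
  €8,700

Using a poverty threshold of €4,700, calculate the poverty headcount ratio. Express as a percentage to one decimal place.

3 of the 6 households have income below €4,700.
H = 3/6 = 50.0%.

50.0%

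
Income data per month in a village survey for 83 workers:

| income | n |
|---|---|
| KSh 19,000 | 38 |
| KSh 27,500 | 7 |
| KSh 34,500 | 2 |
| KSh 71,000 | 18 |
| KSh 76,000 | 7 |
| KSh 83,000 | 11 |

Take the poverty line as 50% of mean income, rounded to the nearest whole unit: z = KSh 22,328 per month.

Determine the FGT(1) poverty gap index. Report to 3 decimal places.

Below the line: 38×KSh 19,000 (q = 38 of N = 83).
Normalized shortfalls: (22328−19000)/22328 = 0.1491 (×38).
Σ = 5.663920. Dividing by the full population N = 83 gives P₁ = 0.068.

0.068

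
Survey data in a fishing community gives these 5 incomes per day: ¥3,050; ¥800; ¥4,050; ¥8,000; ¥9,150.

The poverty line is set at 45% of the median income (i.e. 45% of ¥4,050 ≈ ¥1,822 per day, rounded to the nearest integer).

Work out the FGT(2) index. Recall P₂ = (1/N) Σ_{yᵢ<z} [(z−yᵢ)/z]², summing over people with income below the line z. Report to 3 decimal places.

0.063

Below the line: ¥800 (q = 1 of N = 5).
Relative gaps: (1822−800)/1822 = 0.5609.
Squared: 0.3146.
Sum = 0.314634; P₂ = 0.314634 / 5 = 0.063.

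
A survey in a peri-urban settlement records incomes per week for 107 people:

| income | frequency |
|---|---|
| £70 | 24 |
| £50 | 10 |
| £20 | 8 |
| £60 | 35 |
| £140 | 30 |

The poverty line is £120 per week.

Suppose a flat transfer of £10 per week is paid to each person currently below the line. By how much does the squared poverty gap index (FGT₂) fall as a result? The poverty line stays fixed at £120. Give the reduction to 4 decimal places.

Before: below the line — 8×£20, 10×£50, 35×£60, 24×£70; squared poverty gap index (FGT₂) = 0.204439.
After the £10 transfer: below the line — 8×£30, 10×£60, 35×£70, 24×£80; squared poverty gap index (FGT₂) = 0.147131.
Reduction = 0.204439 − 0.147131 = 0.0573.

0.0573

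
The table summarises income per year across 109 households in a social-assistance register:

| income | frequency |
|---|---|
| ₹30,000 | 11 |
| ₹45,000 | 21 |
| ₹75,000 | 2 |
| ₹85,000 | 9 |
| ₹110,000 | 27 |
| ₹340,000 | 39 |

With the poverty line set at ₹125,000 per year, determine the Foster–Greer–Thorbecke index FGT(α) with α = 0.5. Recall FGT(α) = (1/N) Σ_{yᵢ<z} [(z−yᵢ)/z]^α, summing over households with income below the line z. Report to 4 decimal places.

Poor units: 11×₹30,000, 21×₹45,000, 2×₹75,000, 9×₹85,000, 27×₹110,000 (q = 70 of N = 109).
Normalized shortfalls: (125000−30000)/125000 = 0.7600 (×11); (125000−45000)/125000 = 0.6400 (×21); (125000−75000)/125000 = 0.4000 (×2); (125000−85000)/125000 = 0.3200 (×9); (125000−110000)/125000 = 0.1200 (×27).
Raised to α = 0.5: 0.87178 (×11); 0.80000 (×21); 0.63246 (×2); 0.56569 (×9); 0.34641 (×27).
Sum = 42.098732; FGT(0.5) = 42.098732 / 109 = 0.3862.

0.3862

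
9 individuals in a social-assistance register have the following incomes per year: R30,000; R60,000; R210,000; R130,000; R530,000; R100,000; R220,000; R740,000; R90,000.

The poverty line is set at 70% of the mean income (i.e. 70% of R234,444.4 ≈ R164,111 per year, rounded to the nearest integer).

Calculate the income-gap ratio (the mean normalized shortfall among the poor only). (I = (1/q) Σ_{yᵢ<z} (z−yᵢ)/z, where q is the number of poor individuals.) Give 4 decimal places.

0.5003

Below z: R30,000, R60,000, R90,000, R100,000, R130,000 (q = 5 of N = 9).
Relative gaps: 0.8172, 0.6344, 0.4516, 0.3907, 0.2079; sum = 2.501691.
I averages over the q = 5 poor units only: 2.501691 / 5 = 0.5003.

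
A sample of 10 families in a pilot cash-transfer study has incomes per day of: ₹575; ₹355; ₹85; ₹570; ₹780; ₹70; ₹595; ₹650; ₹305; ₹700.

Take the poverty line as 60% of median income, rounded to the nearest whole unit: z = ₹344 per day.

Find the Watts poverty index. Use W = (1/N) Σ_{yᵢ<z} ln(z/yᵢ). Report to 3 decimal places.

0.311

Poor units: ₹70, ₹85, ₹305 (q = 3 of N = 10).
Log gaps: ln(344/70) = 1.5921; ln(344/85) = 1.3980; ln(344/305) = 0.1203.
W = 3.110467 / 10 = 0.311.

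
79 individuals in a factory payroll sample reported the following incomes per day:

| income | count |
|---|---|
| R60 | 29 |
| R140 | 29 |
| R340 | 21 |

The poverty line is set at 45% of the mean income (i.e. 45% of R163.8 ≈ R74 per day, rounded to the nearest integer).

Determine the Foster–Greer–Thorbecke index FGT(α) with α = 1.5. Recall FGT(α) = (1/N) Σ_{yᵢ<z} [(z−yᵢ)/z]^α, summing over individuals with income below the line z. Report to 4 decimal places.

0.0302

Poor units: 29×R60 (q = 29 of N = 79).
Normalized shortfalls: (74−60)/74 = 0.1892 (×29).
Raised to α = 1.5: 0.08229 (×29).
Sum = 2.386396; FGT(1.5) = 2.386396 / 79 = 0.0302.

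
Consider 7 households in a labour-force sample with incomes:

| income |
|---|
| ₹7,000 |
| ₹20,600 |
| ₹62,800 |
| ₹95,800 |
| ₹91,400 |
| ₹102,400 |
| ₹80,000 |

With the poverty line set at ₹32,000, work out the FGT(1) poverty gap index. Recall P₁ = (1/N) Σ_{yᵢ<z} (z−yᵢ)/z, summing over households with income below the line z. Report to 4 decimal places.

Below the line: ₹7,000, ₹20,600 (q = 2 of N = 7).
Gap ratios (z−y)/z: (32000−7000)/32000 = 0.7812; (32000−20600)/32000 = 0.3563.
Sum of shortfalls = 1.137500; P₁ averages over all N: 1.137500 / 7 = 0.1625.

0.1625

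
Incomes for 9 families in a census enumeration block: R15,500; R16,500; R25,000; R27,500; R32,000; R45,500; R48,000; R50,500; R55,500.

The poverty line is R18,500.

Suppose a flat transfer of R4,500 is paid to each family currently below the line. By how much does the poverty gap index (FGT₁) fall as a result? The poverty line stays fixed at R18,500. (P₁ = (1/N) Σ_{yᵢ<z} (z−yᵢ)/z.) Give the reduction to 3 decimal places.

Before: below the line — R15,500, R16,500; poverty gap index (FGT₁) = 0.03003.
After the R4,500 transfer: below the line — none; poverty gap index (FGT₁) = 0.00000.
Reduction = 0.03003 − 0.00000 = 0.030.

0.030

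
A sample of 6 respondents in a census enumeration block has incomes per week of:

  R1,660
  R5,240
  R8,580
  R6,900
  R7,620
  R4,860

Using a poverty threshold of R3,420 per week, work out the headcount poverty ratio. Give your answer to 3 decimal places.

0.167

1 of the 6 respondents have income below R3,420.
H = 1/6 = 0.167.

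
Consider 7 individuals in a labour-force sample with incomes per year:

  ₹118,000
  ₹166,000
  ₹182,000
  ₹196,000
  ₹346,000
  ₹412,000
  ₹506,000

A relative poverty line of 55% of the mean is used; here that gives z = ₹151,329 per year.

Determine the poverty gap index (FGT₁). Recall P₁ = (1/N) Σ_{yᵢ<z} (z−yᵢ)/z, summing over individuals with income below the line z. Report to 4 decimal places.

0.0315

Below z: ₹118,000 (q = 1 of N = 7).
Gap ratios (z−y)/z: (151329−118000)/151329 = 0.2202.
Σ = 0.220242. Dividing by the full population N = 7 gives P₁ = 0.0315.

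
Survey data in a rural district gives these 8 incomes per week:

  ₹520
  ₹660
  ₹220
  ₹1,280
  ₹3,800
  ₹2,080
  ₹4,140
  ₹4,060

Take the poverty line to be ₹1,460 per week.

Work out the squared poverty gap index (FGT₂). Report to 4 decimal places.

Poor units: ₹220, ₹520, ₹660, ₹1,280 (q = 4 of N = 8).
Normalized shortfalls: (1460−220)/1460 = 0.8493; (1460−520)/1460 = 0.6438; (1460−660)/1460 = 0.5479; (1460−1280)/1460 = 0.1233.
Squared: 0.7213; 0.4145; 0.3002; 0.0152.
Sum = 1.451304; P₂ = 1.451304 / 8 = 0.1814.

0.1814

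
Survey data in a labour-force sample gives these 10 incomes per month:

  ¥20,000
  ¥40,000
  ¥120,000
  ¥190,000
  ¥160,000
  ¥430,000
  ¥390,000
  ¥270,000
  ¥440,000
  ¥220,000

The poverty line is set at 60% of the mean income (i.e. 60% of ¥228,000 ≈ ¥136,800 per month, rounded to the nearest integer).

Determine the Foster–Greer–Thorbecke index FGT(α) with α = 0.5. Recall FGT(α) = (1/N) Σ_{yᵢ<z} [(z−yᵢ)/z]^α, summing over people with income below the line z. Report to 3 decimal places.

Below z: ¥20,000, ¥40,000, ¥120,000 (q = 3 of N = 10).
Relative gaps: (136800−20000)/136800 = 0.8538; (136800−40000)/136800 = 0.7076; (136800−120000)/136800 = 0.1228.
Raised to α = 0.5: 0.92401; 0.84119; 0.35044.
Sum = 2.115643; FGT(0.5) = 2.115643 / 10 = 0.212.

0.212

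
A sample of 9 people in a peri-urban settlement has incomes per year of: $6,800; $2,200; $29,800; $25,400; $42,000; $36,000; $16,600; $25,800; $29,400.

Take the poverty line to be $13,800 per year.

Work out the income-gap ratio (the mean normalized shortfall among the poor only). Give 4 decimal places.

0.6739

Below z: $2,200, $6,800 (q = 2 of N = 9).
Relative gaps: 0.8406, 0.5072; sum = 1.347826.
I averages over the q = 2 poor units only: 1.347826 / 2 = 0.6739.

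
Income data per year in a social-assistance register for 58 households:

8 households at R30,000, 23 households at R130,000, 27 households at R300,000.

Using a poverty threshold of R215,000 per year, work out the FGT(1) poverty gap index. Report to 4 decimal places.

Incomes under z: 8×R30,000, 23×R130,000 (q = 31 of N = 58).
Relative gaps: (215000−30000)/215000 = 0.8605 (×8); (215000−130000)/215000 = 0.3953 (×23).
Sum of shortfalls = 15.976744; P₁ averages over all N: 15.976744 / 58 = 0.2755.

0.2755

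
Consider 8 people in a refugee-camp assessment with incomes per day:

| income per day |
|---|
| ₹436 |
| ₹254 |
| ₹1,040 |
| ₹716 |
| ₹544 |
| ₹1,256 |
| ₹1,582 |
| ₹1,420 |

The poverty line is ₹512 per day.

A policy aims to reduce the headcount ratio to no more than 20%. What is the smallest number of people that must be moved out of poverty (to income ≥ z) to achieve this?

1

2 of the 8 people are poor, so H = 2/8 = 0.250.
A headcount ratio of at most 20% allows at most ⌊0.20 × 8⌋ = 1 poor people.
So at least 2 − 1 = 1 must be lifted.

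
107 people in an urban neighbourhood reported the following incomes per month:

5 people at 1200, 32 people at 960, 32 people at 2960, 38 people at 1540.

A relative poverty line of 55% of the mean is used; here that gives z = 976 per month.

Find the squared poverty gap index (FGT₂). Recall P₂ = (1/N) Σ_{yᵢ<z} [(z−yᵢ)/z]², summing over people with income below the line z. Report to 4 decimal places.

0.0001

Poor units: 32×960 (q = 32 of N = 107).
Shortfall ratios: (976−960)/976 = 0.0164 (×32).
Squared: 0.0003 (×32).
Sum = 0.008600; P₂ = 0.008600 / 107 = 0.0001.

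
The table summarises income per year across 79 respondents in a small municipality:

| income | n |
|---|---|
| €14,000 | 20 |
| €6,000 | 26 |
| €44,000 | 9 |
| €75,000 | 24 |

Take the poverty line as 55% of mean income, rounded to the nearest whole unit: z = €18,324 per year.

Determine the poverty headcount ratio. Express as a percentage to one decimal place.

58.2%

46 of the 79 respondents have income below €18,324.
H = 46/79 = 58.2%.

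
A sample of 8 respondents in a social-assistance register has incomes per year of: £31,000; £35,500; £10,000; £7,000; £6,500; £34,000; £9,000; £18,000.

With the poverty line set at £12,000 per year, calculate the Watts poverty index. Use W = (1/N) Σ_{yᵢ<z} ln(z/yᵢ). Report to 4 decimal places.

0.2028

Below the line: £6,500, £7,000, £9,000, £10,000 (q = 4 of N = 8).
ln(z/y) terms: ln(12000/6500) = 0.6131; ln(12000/7000) = 0.5390; ln(12000/9000) = 0.2877; ln(12000/10000) = 0.1823.
W = 1.622105 / 8 = 0.2028.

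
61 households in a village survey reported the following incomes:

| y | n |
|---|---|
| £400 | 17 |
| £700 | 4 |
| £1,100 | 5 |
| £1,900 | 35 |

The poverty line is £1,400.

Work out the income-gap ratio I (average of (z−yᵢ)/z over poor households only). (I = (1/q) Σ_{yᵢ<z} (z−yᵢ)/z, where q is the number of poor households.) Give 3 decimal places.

0.585

Poor units: 17×£400, 4×£700, 5×£1,100 (q = 26 of N = 61).
Shortfall ratios (z−y)/z: 0.7143 (×17), 0.5000 (×4), 0.2143 (×5); sum = 15.214286.
I averages over the q = 26 poor units only: 15.214286 / 26 = 0.585.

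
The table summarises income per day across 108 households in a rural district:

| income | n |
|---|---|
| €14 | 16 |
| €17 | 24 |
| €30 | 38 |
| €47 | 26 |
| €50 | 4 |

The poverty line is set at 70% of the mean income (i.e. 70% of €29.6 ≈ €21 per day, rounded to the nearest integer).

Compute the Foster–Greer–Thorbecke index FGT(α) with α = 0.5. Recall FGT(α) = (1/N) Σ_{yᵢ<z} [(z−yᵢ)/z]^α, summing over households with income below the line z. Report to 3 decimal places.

0.183

Incomes under z: 16×€14, 24×€17 (q = 40 of N = 108).
Normalized shortfalls: (21−14)/21 = 0.3333 (×16); (21−17)/21 = 0.1905 (×24).
Raised to α = 0.5: 0.57735 (×16); 0.43644 (×24).
Sum = 19.712063; FGT(0.5) = 19.712063 / 108 = 0.183.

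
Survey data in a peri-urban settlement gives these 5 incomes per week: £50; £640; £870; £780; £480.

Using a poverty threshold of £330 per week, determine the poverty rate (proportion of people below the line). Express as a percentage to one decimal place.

20.0%

1 of the 5 people have income below £330.
H = 1/5 = 20.0%.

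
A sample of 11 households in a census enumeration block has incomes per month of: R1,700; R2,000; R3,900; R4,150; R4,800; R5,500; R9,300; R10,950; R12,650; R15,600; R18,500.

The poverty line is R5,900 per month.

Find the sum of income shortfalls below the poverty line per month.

Below z: R1,700, R2,000, R3,900, R4,150, R4,800, R5,500 (q = 6 of N = 11).
Individual gaps: 5900−1700 = 4200; 5900−2000 = 3900; 5900−3900 = 2000; 5900−4150 = 1750; 5900−4800 = 1100; 5900−5500 = 400.
Aggregate gap = R13,350.

R13,350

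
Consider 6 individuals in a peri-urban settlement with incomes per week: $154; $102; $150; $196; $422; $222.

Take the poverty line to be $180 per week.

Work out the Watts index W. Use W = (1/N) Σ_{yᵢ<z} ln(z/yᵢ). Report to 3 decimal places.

0.151

Incomes under z: $102, $150, $154 (q = 3 of N = 6).
ln(z/y) terms: ln(180/102) = 0.5680; ln(180/150) = 0.1823; ln(180/154) = 0.1560.
W = 0.906310 / 6 = 0.151.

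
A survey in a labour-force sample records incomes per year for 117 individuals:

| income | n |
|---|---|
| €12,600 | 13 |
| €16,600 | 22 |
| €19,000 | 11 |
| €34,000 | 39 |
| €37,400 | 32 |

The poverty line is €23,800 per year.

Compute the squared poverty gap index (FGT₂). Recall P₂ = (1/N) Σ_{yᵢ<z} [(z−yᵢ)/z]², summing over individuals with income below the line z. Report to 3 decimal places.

Below z: 13×€12,600, 22×€16,600, 11×€19,000 (q = 46 of N = 117).
Gap ratios (z−y)/z: (23800−12600)/23800 = 0.4706 (×13); (23800−16600)/23800 = 0.3025 (×22); (23800−19000)/23800 = 0.2017 (×11).
Squared: 0.2215 (×13); 0.0915 (×22); 0.0407 (×11).
Sum = 5.339736; P₂ = 5.339736 / 117 = 0.046.

0.046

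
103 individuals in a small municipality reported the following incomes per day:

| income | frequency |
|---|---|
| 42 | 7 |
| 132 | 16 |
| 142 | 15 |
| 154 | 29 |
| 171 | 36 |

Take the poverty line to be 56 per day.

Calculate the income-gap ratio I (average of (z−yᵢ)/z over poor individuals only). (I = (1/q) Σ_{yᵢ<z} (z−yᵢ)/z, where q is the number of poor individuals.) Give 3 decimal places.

0.250

Below the line: 7×42 (q = 7 of N = 103).
Relative gaps: 0.2500 (×7); sum = 1.750000.
The income-gap ratio divides by q (the poor only): 1.750000 / 7 = 0.250.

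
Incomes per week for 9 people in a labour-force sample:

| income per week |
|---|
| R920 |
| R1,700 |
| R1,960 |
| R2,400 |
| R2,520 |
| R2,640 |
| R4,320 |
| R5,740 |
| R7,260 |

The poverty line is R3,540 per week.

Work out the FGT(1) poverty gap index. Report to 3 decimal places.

Incomes under z: R920, R1,700, R1,960, R2,400, R2,520, R2,640 (q = 6 of N = 9).
Gap ratios (z−y)/z: (3540−920)/3540 = 0.7401; (3540−1700)/3540 = 0.5198; (3540−1960)/3540 = 0.4463; (3540−2400)/3540 = 0.3220; (3540−2520)/3540 = 0.2881; (3540−2640)/3540 = 0.2542.
Σ = 2.570621. Dividing by the full population N = 9 gives P₁ = 0.286.

0.286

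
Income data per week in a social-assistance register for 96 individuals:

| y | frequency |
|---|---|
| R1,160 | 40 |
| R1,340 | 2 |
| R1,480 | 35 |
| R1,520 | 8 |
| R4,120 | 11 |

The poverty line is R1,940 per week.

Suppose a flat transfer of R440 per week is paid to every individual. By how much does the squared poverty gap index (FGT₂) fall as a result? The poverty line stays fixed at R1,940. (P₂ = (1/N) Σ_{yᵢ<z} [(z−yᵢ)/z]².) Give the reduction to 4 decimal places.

0.0808

Before: below the line — 40×R1,160, 2×R1,340, 35×R1,480, 8×R1,520; squared poverty gap index (FGT₂) = 0.093752.
After the R440 transfer: below the line — 40×R1,600, 2×R1,780, 35×R1,920; squared poverty gap index (FGT₂) = 0.012978.
Reduction = 0.093752 − 0.012978 = 0.0808.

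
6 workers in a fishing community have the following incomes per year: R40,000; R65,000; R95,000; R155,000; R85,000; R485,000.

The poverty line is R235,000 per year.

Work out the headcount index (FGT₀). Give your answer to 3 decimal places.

0.833

5 of the 6 workers have income below R235,000.
H = 5/6 = 0.833.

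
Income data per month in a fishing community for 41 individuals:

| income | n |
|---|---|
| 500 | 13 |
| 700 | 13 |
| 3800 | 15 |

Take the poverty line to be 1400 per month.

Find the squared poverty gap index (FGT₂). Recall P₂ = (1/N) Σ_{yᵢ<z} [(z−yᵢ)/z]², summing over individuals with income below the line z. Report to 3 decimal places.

0.210

Below z: 13×500, 13×700 (q = 26 of N = 41).
Gap ratios (z−y)/z: (1400−500)/1400 = 0.6429 (×13); (1400−700)/1400 = 0.5000 (×13).
Squared: 0.4133 (×13); 0.2500 (×13).
Sum = 8.622449; P₂ = 8.622449 / 41 = 0.210.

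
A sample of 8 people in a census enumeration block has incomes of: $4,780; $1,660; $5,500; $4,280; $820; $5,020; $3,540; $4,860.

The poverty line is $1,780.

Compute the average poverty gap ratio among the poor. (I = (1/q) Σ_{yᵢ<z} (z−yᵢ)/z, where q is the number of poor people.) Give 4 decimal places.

0.3034

Poor units: $820, $1,660 (q = 2 of N = 8).
Shortfall ratios (z−y)/z: 0.5393, 0.0674; sum = 0.606742.
I averages over the q = 2 poor units only: 0.606742 / 2 = 0.3034.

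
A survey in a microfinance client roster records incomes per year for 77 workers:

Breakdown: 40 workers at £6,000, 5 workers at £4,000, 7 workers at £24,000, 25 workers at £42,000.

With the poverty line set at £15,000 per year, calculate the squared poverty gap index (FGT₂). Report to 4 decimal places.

Below the line: 5×£4,000, 40×£6,000 (q = 45 of N = 77).
Gap ratios (z−y)/z: (15000−4000)/15000 = 0.7333 (×5); (15000−6000)/15000 = 0.6000 (×40).
Squared: 0.5378 (×5); 0.3600 (×40).
Sum = 17.088889; P₂ = 17.088889 / 77 = 0.2219.

0.2219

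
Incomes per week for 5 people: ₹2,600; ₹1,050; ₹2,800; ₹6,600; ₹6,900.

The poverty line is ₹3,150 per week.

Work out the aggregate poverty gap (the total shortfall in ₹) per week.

Below z: ₹1,050, ₹2,600, ₹2,800 (q = 3 of N = 5).
Individual gaps: 3150−1050 = 2100; 3150−2600 = 550; 3150−2800 = 350.
Aggregate gap = ₹3,000.

₹3,000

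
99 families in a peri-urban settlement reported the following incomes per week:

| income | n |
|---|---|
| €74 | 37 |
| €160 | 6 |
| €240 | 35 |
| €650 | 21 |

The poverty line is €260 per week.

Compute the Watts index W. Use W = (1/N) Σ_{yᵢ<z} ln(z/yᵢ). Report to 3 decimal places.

Poor units: 37×€74, 6×€160, 35×€240 (q = 78 of N = 99).
ln(z/y) terms: ln(260/74) = 1.2566 (×37); ln(260/160) = 0.4855 (×6); ln(260/240) = 0.0800 (×35).
W = 52.209354 / 99 = 0.527.

0.527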